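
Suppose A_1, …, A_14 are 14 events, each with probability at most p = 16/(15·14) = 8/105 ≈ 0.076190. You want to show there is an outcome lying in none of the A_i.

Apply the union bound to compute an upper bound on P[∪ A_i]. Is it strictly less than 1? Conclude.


Union bound: P[∪_{i=1}^{14} A_i] ≤ Σ_i P[A_i] ≤ 14·p = 14·(8/105) = 16/15.
Numerically: 16/15 ≈ 1.066667.
Is 16/15 < 1? NO.
Since the bound 16/15 is ≥ 1, the union bound is uninformative here; it does NOT by itself certify existence.

14·p = 16/15 ≈ 1.066667; existence NOT certified by the union bound.


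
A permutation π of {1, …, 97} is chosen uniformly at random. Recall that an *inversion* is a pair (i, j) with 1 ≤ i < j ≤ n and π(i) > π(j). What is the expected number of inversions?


Write X = Σ X_I over the C(97, 2) = 4656 pairs i < j, with X_I the indicator of one inversion.
There are 4656 indicators.
For each fixed pair i < j, the values π(i) and π(j) are two distinct elements of {1, …, 97} in uniformly random order; by symmetry P[π(i) > π(j)] = 1/2.
By linearity: E[X] = 4656 · (1/2) = C(97, 2) · (1/2) = 4656/2 = 2328 ≈ 2328.00000.

E[X] = 2328 = 2328.00000.


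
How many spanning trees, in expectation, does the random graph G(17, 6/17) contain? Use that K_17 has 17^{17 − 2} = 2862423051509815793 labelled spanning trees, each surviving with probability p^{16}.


K_17 has 17^{17 − 2} = 2862423051509815793 labelled spanning trees.
For each such spanning tree H, let X_H = 1 if all 16 edges of H are present in G. Then P[X_H = 1] = p^{16} = (6/17)^{16} = 2821109907456/48661191875666868481.
Summing the indicators: E[X] = Σ_H E[X_H] = 2862423051509815793 · p^{16} = 2862423051509815793 · 2821109907456/48661191875666868481 = 2821109907456/17.
Numerically: E[X] ≈ 1.6595e+11.

E[X] = 2862423051509815793 · (6/17)^{16} = 2821109907456/17 ≈ 1.6595e+11.


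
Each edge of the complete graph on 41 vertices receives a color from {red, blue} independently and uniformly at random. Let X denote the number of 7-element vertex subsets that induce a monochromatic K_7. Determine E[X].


Let X = Σ_S X_S over the C(41, 7) = 22481940 subsets S of size 7, where X_S = 1 if the K_7 on S is monochromatic.
For a fixed S, the K_7 on S has C(7, 2) = 21 edges. P[all 21 edges red] = (1/2)^21, and likewise for blue, so P[monochromatic] = 2·(1/2)^21 = 2^{1 − 21} = 1/1048576.
By linearity: E[X] = C(41, 7) · 2^{1 − 21} = 22481940 · 1/1048576 = 5620485/262144.
Numerically: E[X] ≈ 21.4404.

E[X] = C(41,7)·2^(1−C(7,2)) = 5620485/262144 ≈ 21.4404.


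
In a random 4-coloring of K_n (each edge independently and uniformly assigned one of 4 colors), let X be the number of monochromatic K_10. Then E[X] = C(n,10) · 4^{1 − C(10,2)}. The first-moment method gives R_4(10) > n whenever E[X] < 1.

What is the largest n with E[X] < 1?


We need C(n, 10) · 4^{1 − 45} < 1, i.e. C(n, 10) < 4^{45 − 1} = 309485009821345068724781056.
Check values of n near the boundary:
  n = 2021: C(2021, 10) = 306347841644770462864800616; 306347841644770462864800616 < 309485009821345068724781056? YES
  n = 2022: C(2022, 10) = 307870445231474093395937796; 307870445231474093395937796 < 309485009821345068724781056? YES
  n = 2023: C(2023, 10) = 309399856285778485315440716; 309399856285778485315440716 < 309485009821345068724781056? YES
  n = 2024: C(2024, 10) = 310936101848269937576192656; 310936101848269937576192656 < 309485009821345068724781056? NO
The largest n with C(n, 10) < 309485009821345068724781056 is n = 2023 (where E[X] = 77349964071444621328860179/77371252455336267181195264 ≈ 0.9997249). Hence R_4(10) > 2023, i.e. R_4(10) ≥ 2024.

Largest n = 2023; hence R_4(10) > 2023.


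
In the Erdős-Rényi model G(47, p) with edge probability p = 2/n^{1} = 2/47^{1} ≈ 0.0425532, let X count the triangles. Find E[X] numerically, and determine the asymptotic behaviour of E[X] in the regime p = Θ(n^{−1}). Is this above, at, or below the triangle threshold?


Number of potential triangles: C(47, 3) = 16215.
Each occurs with probability p³ ≈ (0.0425532)³ ≈ 7.70542173e-05.
By linearity: E[X] = C(47, 3)·p³ ≈ 16215 · 7.70542173e-05 ≈ 1.249434.
Here α = 1, so p = 2/n is exactly at the triangle threshold p ~ 1/n. Asymptotically E[X] → c³/6 = 2³/6 = 4/3 ≈ 1.333333, a bounded constant. In this regime the triangle count is asymptotically Poisson(c³/6).

E[X] ≈ 1.249434; in regime p = Θ(1/n^{1}) E[X] stays bounded (at the triangle threshold p ~ 1/n).


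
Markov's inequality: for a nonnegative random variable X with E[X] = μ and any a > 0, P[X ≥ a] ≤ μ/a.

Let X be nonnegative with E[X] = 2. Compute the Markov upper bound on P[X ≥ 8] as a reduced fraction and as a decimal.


μ = E[X] = 2, a = 8.
Markov: P[X ≥ 8] ≤ μ/a = (2)/8 = 1/4.
Numerically: ≈ 0.25000.
(Since a = 8 > μ = 2.00000, the bound 1/4 is < 1 and informative.)

P[X ≥ 8] ≤ 1/4 ≈ 0.25000.


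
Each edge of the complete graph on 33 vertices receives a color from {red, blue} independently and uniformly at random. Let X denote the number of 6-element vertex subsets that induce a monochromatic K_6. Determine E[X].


Let X = Σ_S X_S over the C(33, 6) = 1107568 subsets S of size 6, where X_S = 1 if the K_6 on S is monochromatic.
For a fixed S, the K_6 on S has C(6, 2) = 15 edges. P[all 15 edges red] = (1/2)^15, and likewise for blue, so P[monochromatic] = 2·(1/2)^15 = 2^{1 − 15} = 1/16384.
By linearity of expectation: E[X] = C(33, 6) · 2^{1 − 15} = 1107568 · 1/16384 = 69223/1024.
Numerically: E[X] ≈ 67.600586.

E[X] = C(33,6)·2^(1−C(6,2)) = 69223/1024 ≈ 67.600586.


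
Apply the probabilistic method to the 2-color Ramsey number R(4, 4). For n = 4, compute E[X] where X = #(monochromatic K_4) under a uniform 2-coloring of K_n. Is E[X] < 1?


E[X] = C(4, 4) · 2^{1 − 6} = 1 · 2^{−5} = 1/32.
As a reduced fraction: E[X] = 1/32 ≈ 0.031250.
Is E[X] < 1? YES.
Since E[X] < 1, there exists a 2-coloring of K_{4} with no monochromatic K_4; hence R(4, 4) > 4.

E[X] = 1/32 ≈ 0.031250; E[X] < 1, so R(4, 4) > 4.


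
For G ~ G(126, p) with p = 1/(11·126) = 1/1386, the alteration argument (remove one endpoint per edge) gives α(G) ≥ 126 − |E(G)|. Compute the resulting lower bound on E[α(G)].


E[|E(G)|] = C(126, 2)·p = 7875 · (1/1386) = 125/22.
E[α(G)] ≥ n − E[|E(G)|] = 126 − 125/22 = 2647/22.
Numerically: ≈ 120.318.
(This is only a lower bound; the true E[α(G)] may be larger.)

E[α(G)] ≥ 2647/22 ≈ 120.318.


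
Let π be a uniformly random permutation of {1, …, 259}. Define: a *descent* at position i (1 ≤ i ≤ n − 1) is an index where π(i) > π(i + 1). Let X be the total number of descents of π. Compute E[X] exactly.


Write X = Σ X_I over i = 1, …, 258, with X_I the indicator of one descent.
There are 258 indicators.
For each fixed i, the pair (π(i), π(i+1)) is a uniformly random ordered pair of distinct values from {1, …, 259}; by symmetry P[π(i) > π(i+1)] = 1/2.
By linearity: E[X] = 258 · (1/2) = (259 − 1) · (1/2) = 129 ≈ 129.000000.

E[X] = 129 = 129.000000.


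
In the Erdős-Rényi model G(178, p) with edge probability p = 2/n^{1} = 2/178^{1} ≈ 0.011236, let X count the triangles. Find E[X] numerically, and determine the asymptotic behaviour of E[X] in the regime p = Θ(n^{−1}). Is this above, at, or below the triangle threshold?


Number of potential triangles: C(178, 3) = 924176.
Each occurs with probability p³ ≈ (0.011236)³ ≈ 1.4185021e-06.
By linearity: E[X] = C(178, 3)·p³ ≈ 924176 · 1.4185021e-06 ≈ 1.31095.
Here α = 1, so p = 2/n is exactly at the triangle threshold p ~ 1/n. Asymptotically E[X] → c³/6 = 2³/6 = 4/3 ≈ 1.33333, a bounded constant. In this regime the triangle count is asymptotically Poisson(c³/6).

E[X] ≈ 1.31095; in regime p = Θ(1/n^{1}) E[X] stays bounded (at the triangle threshold p ~ 1/n).


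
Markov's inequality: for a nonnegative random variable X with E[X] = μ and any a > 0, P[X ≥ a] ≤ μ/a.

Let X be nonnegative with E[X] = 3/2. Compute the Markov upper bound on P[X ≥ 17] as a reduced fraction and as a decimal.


μ = E[X] = 3/2, a = 17.
Markov: P[X ≥ 17] ≤ μ/a = (3/2)/17 = 3/34.
Numerically: ≈ 0.0882.
(Since a = 17 > μ = 1.5000, the bound 3/34 is < 1 and informative.)

P[X ≥ 17] ≤ 3/34 ≈ 0.0882.


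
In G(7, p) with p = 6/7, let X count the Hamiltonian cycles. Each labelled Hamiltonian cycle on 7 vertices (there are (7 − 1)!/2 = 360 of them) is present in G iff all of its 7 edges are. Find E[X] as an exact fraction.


K_7 has (7 − 1)!/2 = 360 labelled Hamiltonian cycles.
For each such Hamiltonian cycle H, let X_H = 1 if all 7 edges of H are present in G. Then P[X_H = 1] = p^{7} = (6/7)^{7} = 279936/823543.
By linearity of expectation: E[X] = Σ_H E[X_H] = 360 · p^{7} = 360 · 279936/823543 = 100776960/823543.
Numerically: E[X] ≈ 122.

E[X] = 360 · (6/7)^{7} = 100776960/823543 ≈ 122.


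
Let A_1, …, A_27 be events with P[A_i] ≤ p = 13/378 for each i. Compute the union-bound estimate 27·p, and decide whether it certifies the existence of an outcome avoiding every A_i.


Union bound: P[∪_{i=1}^{27} A_i] ≤ Σ_i P[A_i] ≤ 27·p = 27·(13/378) = 13/14.
Numerically: 13/14 ≈ 0.92857.
Is 13/14 < 1? YES.
Since P[∪ A_i] ≤ 13/14 < 1, the complement has P[∩ A_i^c] ≥ 1 − 13/14 = 1/14 > 0, so some outcome avoids every A_i.

27·p = 13/14 ≈ 0.92857; existence CERTIFIED by the union bound.


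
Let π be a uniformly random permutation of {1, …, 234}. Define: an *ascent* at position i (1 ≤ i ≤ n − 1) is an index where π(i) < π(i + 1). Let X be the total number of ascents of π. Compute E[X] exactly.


Write X = Σ X_I over i = 1, …, 233, with X_I the indicator of one ascent.
There are 233 indicators.
For each fixed i, the pair (π(i), π(i+1)) is a uniformly random ordered pair of distinct values from {1, …, 234}; by symmetry P[π(i) < π(i+1)] = 1/2.
By linearity: E[X] = 233 · (1/2) = (234 − 1) · (1/2) = 233/2 ≈ 116.5000.

E[X] = 233/2 = 116.5000.


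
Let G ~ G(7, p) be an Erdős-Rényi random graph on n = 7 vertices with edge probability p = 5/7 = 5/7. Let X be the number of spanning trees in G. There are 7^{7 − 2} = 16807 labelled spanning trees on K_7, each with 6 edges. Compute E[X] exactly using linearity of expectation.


K_7 has 7^{7 − 2} = 16807 labelled spanning trees.
For each such spanning tree H, let X_H = 1 if all 6 edges of H are present in G. Then P[X_H = 1] = p^{6} = (5/7)^{6} = 15625/117649.
By linearity: E[X] = Σ_H E[X_H] = 16807 · p^{6} = 16807 · 15625/117649 = 15625/7.
Numerically: E[X] ≈ 2.23e+03.

E[X] = 16807 · (5/7)^{6} = 15625/7 ≈ 2.23e+03.


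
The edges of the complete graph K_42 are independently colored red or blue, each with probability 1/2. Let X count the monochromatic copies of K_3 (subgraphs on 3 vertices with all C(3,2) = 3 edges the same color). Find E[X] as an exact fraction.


Let X = Σ_S X_S over the C(42, 3) = 11480 subsets S of size 3, where X_S = 1 if the K_3 on S is monochromatic.
For a fixed S, the K_3 on S has C(3, 2) = 3 edges. P[all 3 edges red] = (1/2)^3, and likewise for blue, so P[monochromatic] = 2·(1/2)^3 = 2^{1 − 3} = 1/4.
Summing: E[X] = C(42, 3) · 2^{1 − 3} = 11480 · 1/4 = 2870.
Numerically: E[X] ≈ 2870.0000.

E[X] = C(42,3)·2^(1−C(3,2)) = 2870 ≈ 2870.0000.


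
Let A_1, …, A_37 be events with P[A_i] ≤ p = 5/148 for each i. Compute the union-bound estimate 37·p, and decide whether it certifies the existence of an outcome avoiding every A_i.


Union bound: P[∪_{i=1}^{37} A_i] ≤ Σ_i P[A_i] ≤ 37·p = 37·(5/148) = 5/4.
Numerically: 5/4 ≈ 1.250.
Is 5/4 < 1? NO.
Since the bound 5/4 is ≥ 1, the union bound is uninformative here; it does NOT by itself certify existence.

37·p = 5/4 ≈ 1.250; existence NOT certified by the union bound.


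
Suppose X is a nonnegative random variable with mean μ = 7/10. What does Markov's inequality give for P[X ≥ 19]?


μ = E[X] = 7/10, a = 19.
Markov: P[X ≥ 19] ≤ μ/a = (7/10)/19 = 7/190.
Numerically: ≈ 0.036842.
(Since a = 19 > μ = 0.700000, the bound 7/190 is < 1 and informative.)

P[X ≥ 19] ≤ 7/190 ≈ 0.036842.


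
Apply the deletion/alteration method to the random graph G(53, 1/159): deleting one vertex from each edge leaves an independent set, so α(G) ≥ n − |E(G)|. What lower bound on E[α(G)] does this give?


E[|E(G)|] = C(53, 2)·p = 1378 · (1/159) = 26/3.
E[α(G)] ≥ n − E[|E(G)|] = 53 − 26/3 = 133/3.
Numerically: ≈ 44.333333.
(This is only a lower bound; the true E[α(G)] may be larger.)

E[α(G)] ≥ 133/3 ≈ 44.333333.


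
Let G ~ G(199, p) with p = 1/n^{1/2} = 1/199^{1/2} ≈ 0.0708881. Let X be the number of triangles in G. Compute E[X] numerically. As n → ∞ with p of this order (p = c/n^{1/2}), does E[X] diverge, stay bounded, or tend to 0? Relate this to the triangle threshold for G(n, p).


Number of potential triangles: C(199, 3) = 1293699.
Each occurs with probability p³ ≈ (0.0708881)³ ≈ 3.56221711e-04.
By linearity: E[X] = C(199, 3)·p³ ≈ 1293699 · 3.56221711e-04 ≈ 460.843671.
Since α = 1/2 < 1, p = c/n^{1/2} ≫ 1/n is above the triangle threshold p ~ 1/n. Asymptotically E[X] ~ (c³/6)·n^{3(1−α)} = (1³/6)·n^{1.5} → ∞; triangles are abundant w.h.p.

E[X] ≈ 460.843671; in regime p = Θ(1/n^{1/2}) E[X] diverges (above the triangle threshold p ~ 1/n).


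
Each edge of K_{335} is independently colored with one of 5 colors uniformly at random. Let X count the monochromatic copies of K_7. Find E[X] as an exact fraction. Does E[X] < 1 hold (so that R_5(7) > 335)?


E[X] = C(335, 7) · 5^{1 − 21} = 88202498238195 · 5^{−20} = 88202498238195/95367431640625.
As a reduced fraction: E[X] = 17640499647639/19073486328125 ≈ 0.9249.
Is E[X] < 1? YES.
Since E[X] < 1, there exists a 5-coloring of K_{335} with no monochromatic K_7; hence R_5(7) > 335.

E[X] = 17640499647639/19073486328125 ≈ 0.9249; E[X] < 1, so R_5(7) > 335.


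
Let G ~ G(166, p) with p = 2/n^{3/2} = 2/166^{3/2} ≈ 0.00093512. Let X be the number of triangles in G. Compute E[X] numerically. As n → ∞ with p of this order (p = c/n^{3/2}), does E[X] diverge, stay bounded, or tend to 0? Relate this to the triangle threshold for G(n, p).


Number of potential triangles: C(166, 3) = 748660.
Each occurs with probability p³ ≈ (0.00093512)³ ≈ 8.1771806e-10.
By linearity: E[X] = C(166, 3)·p³ ≈ 748660 · 8.1771806e-10 ≈ 0.00061.
Since α = 3/2 > 1, p = c/n^{3/2} = o(1/n) is below the triangle threshold p ~ 1/n. Asymptotically E[X] ~ (c³/6)·n^{3(1−α)} = (2³/6)·n^{-1.5} → 0, so by Markov's inequality G has no triangles w.h.p.

E[X] ≈ 0.00061; in regime p = Θ(1/n^{3/2}) E[X] tends to 0 (below the triangle threshold p ~ 1/n).


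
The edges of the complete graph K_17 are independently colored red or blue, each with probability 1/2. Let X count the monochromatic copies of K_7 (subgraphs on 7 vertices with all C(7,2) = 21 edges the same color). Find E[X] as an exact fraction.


Let X = Σ_S X_S over the C(17, 7) = 19448 subsets S of size 7, where X_S = 1 if the K_7 on S is monochromatic.
For a fixed S, the K_7 on S has C(7, 2) = 21 edges. P[all 21 edges red] = (1/2)^21, and likewise for blue, so P[monochromatic] = 2·(1/2)^21 = 2^{1 − 21} = 1/1048576.
Summing: E[X] = C(17, 7) · 2^{1 − 21} = 19448 · 1/1048576 = 2431/131072.
Numerically: E[X] ≈ 0.018547.

E[X] = C(17,7)·2^(1−C(7,2)) = 2431/131072 ≈ 0.018547.


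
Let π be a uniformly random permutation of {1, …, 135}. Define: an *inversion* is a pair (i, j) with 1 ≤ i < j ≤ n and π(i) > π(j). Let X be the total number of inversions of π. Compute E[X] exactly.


Write X = Σ X_I over the C(135, 2) = 9045 pairs i < j, with X_I the indicator of one inversion.
There are 9045 indicators.
For each fixed pair i < j, the values π(i) and π(j) are two distinct elements of {1, …, 135} in uniformly random order; by symmetry P[π(i) > π(j)] = 1/2.
By linearity: E[X] = 9045 · (1/2) = C(135, 2) · (1/2) = 9045/2 = 9045/2 ≈ 4522.5000.

E[X] = 9045/2 = 4522.5000.


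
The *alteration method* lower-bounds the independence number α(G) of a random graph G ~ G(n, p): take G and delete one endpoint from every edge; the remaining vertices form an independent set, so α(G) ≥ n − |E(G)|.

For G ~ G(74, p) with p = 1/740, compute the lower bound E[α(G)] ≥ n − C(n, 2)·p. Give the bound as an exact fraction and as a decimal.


E[|E(G)|] = C(74, 2)·p = 2701 · (1/740) = 73/20.
E[α(G)] ≥ n − E[|E(G)|] = 74 − 73/20 = 1407/20.
Numerically: ≈ 70.3500.
(This is only a lower bound; the true E[α(G)] may be larger.)

E[α(G)] ≥ 1407/20 ≈ 70.3500.


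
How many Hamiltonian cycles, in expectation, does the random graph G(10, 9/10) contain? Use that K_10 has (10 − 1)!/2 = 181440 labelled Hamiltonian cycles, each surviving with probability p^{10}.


K_10 has (10 − 1)!/2 = 181440 labelled Hamiltonian cycles.
For each such Hamiltonian cycle H, let X_H = 1 if all 10 edges of H are present in G. Then P[X_H = 1] = p^{10} = (9/10)^{10} = 3486784401/10000000000.
Summing the indicators: E[X] = Σ_H E[X_H] = 181440 · p^{10} = 181440 · 3486784401/10000000000 = 1977006755367/31250000.
Numerically: E[X] ≈ 63264.

E[X] = 181440 · (9/10)^{10} = 1977006755367/31250000 ≈ 63264.


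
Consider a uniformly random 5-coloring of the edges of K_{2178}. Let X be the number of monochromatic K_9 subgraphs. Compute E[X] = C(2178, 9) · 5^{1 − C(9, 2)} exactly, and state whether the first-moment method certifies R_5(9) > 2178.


E[X] = C(2178, 9) · 5^{1 − 36} = 2989303896287203303608800 · 5^{−35} = 2989303896287203303608800/2910383045673370361328125.
As a reduced fraction: E[X] = 119572155851488132144352/116415321826934814453125 ≈ 1.027117.
Is E[X] < 1? NO.
Since E[X] ≥ 1, the first-moment bound is inconclusive at n = 2178; it does NOT by itself certify R_5(9) > 2178.

E[X] = 119572155851488132144352/116415321826934814453125 ≈ 1.027117; E[X] ≥ 1; first-moment method inconclusive here.


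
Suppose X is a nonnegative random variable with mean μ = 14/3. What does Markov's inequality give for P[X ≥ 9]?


μ = E[X] = 14/3, a = 9.
Markov: P[X ≥ 9] ≤ μ/a = (14/3)/9 = 14/27.
Numerically: ≈ 0.518519.
(Since a = 9 > μ = 4.666667, the bound 14/27 is < 1 and informative.)

P[X ≥ 9] ≤ 14/27 ≈ 0.518519.


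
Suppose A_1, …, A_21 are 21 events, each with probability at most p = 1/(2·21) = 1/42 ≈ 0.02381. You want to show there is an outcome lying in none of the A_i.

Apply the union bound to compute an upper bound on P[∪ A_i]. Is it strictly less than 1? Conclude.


Union bound: P[∪_{i=1}^{21} A_i] ≤ Σ_i P[A_i] ≤ 21·p = 21·(1/42) = 1/2.
Numerically: 1/2 ≈ 0.50000.
Is 1/2 < 1? YES.
Since P[∪ A_i] ≤ 1/2 < 1, the complement has P[∩ A_i^c] ≥ 1 − 1/2 = 1/2 > 0, so some outcome avoids every A_i.

21·p = 1/2 ≈ 0.50000; existence CERTIFIED by the union bound.


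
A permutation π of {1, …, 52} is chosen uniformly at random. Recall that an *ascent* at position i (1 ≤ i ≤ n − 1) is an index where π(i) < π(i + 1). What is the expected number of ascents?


Write X = Σ X_I over i = 1, …, 51, with X_I the indicator of one ascent.
There are 51 indicators.
For each fixed i, the pair (π(i), π(i+1)) is a uniformly random ordered pair of distinct values from {1, …, 52}; by symmetry P[π(i) < π(i+1)] = 1/2.
By linearity: E[X] = 51 · (1/2) = (52 − 1) · (1/2) = 51/2 ≈ 25.50000.

E[X] = 51/2 = 25.50000.


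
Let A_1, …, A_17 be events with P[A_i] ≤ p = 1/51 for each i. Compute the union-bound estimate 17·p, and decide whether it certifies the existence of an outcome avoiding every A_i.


Union bound: P[∪_{i=1}^{17} A_i] ≤ Σ_i P[A_i] ≤ 17·p = 17·(1/51) = 1/3.
Numerically: 1/3 ≈ 0.333333.
Is 1/3 < 1? YES.
Since P[∪ A_i] ≤ 1/3 < 1, the complement has P[∩ A_i^c] ≥ 1 − 1/3 = 2/3 > 0, so some outcome avoids every A_i.

17·p = 1/3 ≈ 0.333333; existence CERTIFIED by the union bound.


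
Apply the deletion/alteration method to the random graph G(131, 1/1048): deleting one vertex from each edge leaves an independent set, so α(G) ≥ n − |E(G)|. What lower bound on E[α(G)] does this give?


E[|E(G)|] = C(131, 2)·p = 8515 · (1/1048) = 65/8.
E[α(G)] ≥ n − E[|E(G)|] = 131 − 65/8 = 983/8.
Numerically: ≈ 122.875000.
(This is only a lower bound; the true E[α(G)] may be larger.)

E[α(G)] ≥ 983/8 ≈ 122.875000.


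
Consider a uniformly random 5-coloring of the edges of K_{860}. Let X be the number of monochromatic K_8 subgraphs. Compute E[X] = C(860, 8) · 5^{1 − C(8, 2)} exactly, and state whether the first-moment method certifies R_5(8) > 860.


E[X] = C(860, 8) · 5^{1 − 28} = 7182671140665308145 · 5^{−27} = 7182671140665308145/7450580596923828125.
As a reduced fraction: E[X] = 1436534228133061629/1490116119384765625 ≈ 0.96404.
Is E[X] < 1? YES.
Since E[X] < 1, there exists a 5-coloring of K_{860} with no monochromatic K_8; hence R_5(8) > 860.

E[X] = 1436534228133061629/1490116119384765625 ≈ 0.96404; E[X] < 1, so R_5(8) > 860.


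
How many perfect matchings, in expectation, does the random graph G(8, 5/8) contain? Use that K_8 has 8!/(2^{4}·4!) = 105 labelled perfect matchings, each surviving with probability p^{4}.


K_8 has 8!/(2^{4}·4!) = 105 labelled perfect matchings.
For each such perfect matching H, let X_H = 1 if all 4 edges of H are present in G. Then P[X_H = 1] = p^{4} = (5/8)^{4} = 625/4096.
By linearity of expectation: E[X] = Σ_H E[X_H] = 105 · p^{4} = 105 · 625/4096 = 65625/4096.
Numerically: E[X] ≈ 16.

E[X] = 105 · (5/8)^{4} = 65625/4096 ≈ 16.


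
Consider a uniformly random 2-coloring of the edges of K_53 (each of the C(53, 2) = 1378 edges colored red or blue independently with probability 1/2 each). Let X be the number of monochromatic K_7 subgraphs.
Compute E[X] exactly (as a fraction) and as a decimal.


Let X = Σ_S X_S over the C(53, 7) = 154143080 subsets S of size 7, where X_S = 1 if the K_7 on S is monochromatic.
For a fixed S, the K_7 on S has C(7, 2) = 21 edges. P[all 21 edges red] = (1/2)^21, and likewise for blue, so P[monochromatic] = 2·(1/2)^21 = 2^{1 − 21} = 1/1048576.
Summing: E[X] = C(53, 7) · 2^{1 − 21} = 154143080 · 1/1048576 = 19267885/131072.
Numerically: E[X] ≈ 147.0023.

E[X] = C(53,7)·2^(1−C(7,2)) = 19267885/131072 ≈ 147.0023.


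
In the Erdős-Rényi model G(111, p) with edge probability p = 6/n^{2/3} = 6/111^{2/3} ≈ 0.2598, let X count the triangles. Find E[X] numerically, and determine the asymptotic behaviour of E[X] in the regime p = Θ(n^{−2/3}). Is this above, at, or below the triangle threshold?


Number of potential triangles: C(111, 3) = 221815.
Each occurs with probability p³ ≈ (0.2598)³ ≈ 1.753104e-02.
By linearity: E[X] = C(111, 3)·p³ ≈ 221815 · 1.753104e-02 ≈ 3888.6486.
Since α = 2/3 < 1, p = c/n^{2/3} ≫ 1/n is above the triangle threshold p ~ 1/n. Asymptotically E[X] ~ (c³/6)·n^{3(1−α)} = (6³/6)·n^{1} → ∞; triangles are abundant w.h.p.

E[X] ≈ 3888.6486; in regime p = Θ(1/n^{2/3}) E[X] diverges (above the triangle threshold p ~ 1/n).


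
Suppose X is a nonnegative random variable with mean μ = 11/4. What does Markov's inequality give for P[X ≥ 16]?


μ = E[X] = 11/4, a = 16.
Markov: P[X ≥ 16] ≤ μ/a = (11/4)/16 = 11/64.
Numerically: ≈ 0.172.
(Since a = 16 > μ = 2.750, the bound 11/64 is < 1 and informative.)

P[X ≥ 16] ≤ 11/64 ≈ 0.172.


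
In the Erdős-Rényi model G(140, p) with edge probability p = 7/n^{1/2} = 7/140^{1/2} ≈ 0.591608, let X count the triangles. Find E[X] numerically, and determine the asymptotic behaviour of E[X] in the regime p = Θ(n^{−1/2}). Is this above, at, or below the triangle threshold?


Number of potential triangles: C(140, 3) = 447580.
Each occurs with probability p³ ≈ (0.591608)³ ≈ 2.07062792e-01.
By linearity: E[X] = C(140, 3)·p³ ≈ 447580 · 2.07062792e-01 ≈ 92677.164626.
Since α = 1/2 < 1, p = c/n^{1/2} ≫ 1/n is above the triangle threshold p ~ 1/n. Asymptotically E[X] ~ (c³/6)·n^{3(1−α)} = (7³/6)·n^{1.5} → ∞; triangles are abundant w.h.p.

E[X] ≈ 92677.164626; in regime p = Θ(1/n^{1/2}) E[X] diverges (above the triangle threshold p ~ 1/n).


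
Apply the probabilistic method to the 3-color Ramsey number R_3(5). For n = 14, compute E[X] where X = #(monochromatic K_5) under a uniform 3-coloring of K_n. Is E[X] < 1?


E[X] = C(14, 5) · 3^{1 − 10} = 2002 · 3^{−9} = 2002/19683.
As a reduced fraction: E[X] = 2002/19683 ≈ 0.10171.
Is E[X] < 1? YES.
Since E[X] < 1, there exists a 3-coloring of K_{14} with no monochromatic K_5; hence R_3(5) > 14.

E[X] = 2002/19683 ≈ 0.10171; E[X] < 1, so R_3(5) > 14.


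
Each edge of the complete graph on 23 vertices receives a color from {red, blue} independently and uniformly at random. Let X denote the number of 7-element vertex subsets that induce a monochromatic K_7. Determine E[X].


Let X = Σ_S X_S over the C(23, 7) = 245157 subsets S of size 7, where X_S = 1 if the K_7 on S is monochromatic.
For a fixed S, the K_7 on S has C(7, 2) = 21 edges. P[all 21 edges red] = (1/2)^21, and likewise for blue, so P[monochromatic] = 2·(1/2)^21 = 2^{1 − 21} = 1/1048576.
By linearity: E[X] = C(23, 7) · 2^{1 − 21} = 245157 · 1/1048576 = 245157/1048576.
Numerically: E[X] ≈ 0.23380.

E[X] = C(23,7)·2^(1−C(7,2)) = 245157/1048576 ≈ 0.23380.


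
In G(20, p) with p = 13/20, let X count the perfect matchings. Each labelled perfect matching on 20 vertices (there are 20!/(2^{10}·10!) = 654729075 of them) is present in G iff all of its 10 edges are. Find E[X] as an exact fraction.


K_20 has 20!/(2^{10}·10!) = 654729075 labelled perfect matchings.
For each such perfect matching H, let X_H = 1 if all 10 edges of H are present in G. Then P[X_H = 1] = p^{10} = (13/20)^{10} = 137858491849/10240000000000.
By linearity of expectation: E[X] = Σ_H E[X_H] = 654729075 · p^{10} = 654729075 · 137858491849/10240000000000 = 3610398513967632387/409600000000.
Numerically: E[X] ≈ 8.81445e+06.

E[X] = 654729075 · (13/20)^{10} = 3610398513967632387/409600000000 ≈ 8.81445e+06.


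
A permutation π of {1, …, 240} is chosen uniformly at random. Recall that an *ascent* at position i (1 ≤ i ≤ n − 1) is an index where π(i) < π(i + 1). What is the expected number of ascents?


Write X = Σ X_I over i = 1, …, 239, with X_I the indicator of one ascent.
There are 239 indicators.
For each fixed i, the pair (π(i), π(i+1)) is a uniformly random ordered pair of distinct values from {1, …, 240}; by symmetry P[π(i) < π(i+1)] = 1/2.
By linearity: E[X] = 239 · (1/2) = (240 − 1) · (1/2) = 239/2 ≈ 119.50000.

E[X] = 239/2 = 119.50000.


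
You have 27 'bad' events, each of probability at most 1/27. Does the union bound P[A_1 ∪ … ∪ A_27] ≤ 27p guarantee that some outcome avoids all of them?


Union bound: P[∪_{i=1}^{27} A_i] ≤ Σ_i P[A_i] ≤ 27·p = 27·(1/27) = 1.
Numerically: 1 ≈ 1.0000.
Is 1 < 1? NO.
Since the bound 1 is ≥ 1, the union bound is uninformative here; it does NOT by itself certify existence.

27·p = 1 ≈ 1.0000; existence NOT certified by the union bound.


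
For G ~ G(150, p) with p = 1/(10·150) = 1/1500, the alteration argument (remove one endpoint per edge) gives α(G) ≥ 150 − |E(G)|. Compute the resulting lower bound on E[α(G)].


E[|E(G)|] = C(150, 2)·p = 11175 · (1/1500) = 149/20.
E[α(G)] ≥ n − E[|E(G)|] = 150 − 149/20 = 2851/20.
Numerically: ≈ 142.550000.
(This is only a lower bound; the true E[α(G)] may be larger.)

E[α(G)] ≥ 2851/20 ≈ 142.550000.


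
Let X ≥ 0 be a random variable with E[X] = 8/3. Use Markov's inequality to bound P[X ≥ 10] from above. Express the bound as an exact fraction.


μ = E[X] = 8/3, a = 10.
Markov: P[X ≥ 10] ≤ μ/a = (8/3)/10 = 4/15.
Numerically: ≈ 0.266667.
(Since a = 10 > μ = 2.666667, the bound 4/15 is < 1 and informative.)

P[X ≥ 10] ≤ 4/15 ≈ 0.266667.


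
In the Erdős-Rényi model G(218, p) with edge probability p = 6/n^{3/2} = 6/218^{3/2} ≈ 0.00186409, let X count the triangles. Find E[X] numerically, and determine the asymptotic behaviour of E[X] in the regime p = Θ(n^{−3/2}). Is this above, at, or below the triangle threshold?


Number of potential triangles: C(218, 3) = 1703016.
Each occurs with probability p³ ≈ (0.00186409)³ ≈ 6.47738230e-09.
By linearity: E[X] = C(218, 3)·p³ ≈ 1703016 · 6.47738230e-09 ≈ 0.011031.
Since α = 3/2 > 1, p = c/n^{3/2} = o(1/n) is below the triangle threshold p ~ 1/n. Asymptotically E[X] ~ (c³/6)·n^{3(1−α)} = (6³/6)·n^{-1.5} → 0, so by Markov's inequality G has no triangles w.h.p.

E[X] ≈ 0.011031; in regime p = Θ(1/n^{3/2}) E[X] tends to 0 (below the triangle threshold p ~ 1/n).


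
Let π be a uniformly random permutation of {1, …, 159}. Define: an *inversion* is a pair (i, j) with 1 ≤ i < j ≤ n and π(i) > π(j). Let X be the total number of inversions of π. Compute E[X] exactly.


Write X = Σ X_I over the C(159, 2) = 12561 pairs i < j, with X_I the indicator of one inversion.
There are 12561 indicators.
For each fixed pair i < j, the values π(i) and π(j) are two distinct elements of {1, …, 159} in uniformly random order; by symmetry P[π(i) > π(j)] = 1/2.
By linearity: E[X] = 12561 · (1/2) = C(159, 2) · (1/2) = 12561/2 = 12561/2 ≈ 6280.5000.

E[X] = 12561/2 = 6280.5000.


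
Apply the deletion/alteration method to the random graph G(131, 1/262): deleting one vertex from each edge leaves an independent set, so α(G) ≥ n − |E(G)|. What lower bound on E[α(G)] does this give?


E[|E(G)|] = C(131, 2)·p = 8515 · (1/262) = 65/2.
E[α(G)] ≥ n − E[|E(G)|] = 131 − 65/2 = 197/2.
Numerically: ≈ 98.500.
(This is only a lower bound; the true E[α(G)] may be larger.)

E[α(G)] ≥ 197/2 ≈ 98.500.


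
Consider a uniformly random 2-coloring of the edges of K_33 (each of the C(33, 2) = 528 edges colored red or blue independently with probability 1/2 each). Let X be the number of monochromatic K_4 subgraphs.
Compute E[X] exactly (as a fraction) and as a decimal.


Let X = Σ_S X_S over the C(33, 4) = 40920 subsets S of size 4, where X_S = 1 if the K_4 on S is monochromatic.
For a fixed S, the K_4 on S has C(4, 2) = 6 edges. P[all 6 edges red] = (1/2)^6, and likewise for blue, so P[monochromatic] = 2·(1/2)^6 = 2^{1 − 6} = 1/32.
By linearity: E[X] = C(33, 4) · 2^{1 − 6} = 40920 · 1/32 = 5115/4.
Numerically: E[X] ≈ 1278.750000.

E[X] = C(33,4)·2^(1−C(4,2)) = 5115/4 ≈ 1278.750000.


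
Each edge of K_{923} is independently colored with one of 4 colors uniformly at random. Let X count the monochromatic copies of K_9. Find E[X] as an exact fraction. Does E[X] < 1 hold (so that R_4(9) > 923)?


E[X] = C(923, 9) · 4^{1 − 36} = 1288430932418687114265 · 4^{−35} = 1288430932418687114265/1180591620717411303424.
As a reduced fraction: E[X] = 1288430932418687114265/1180591620717411303424 ≈ 1.091343.
Is E[X] < 1? NO.
Since E[X] ≥ 1, the first-moment bound is inconclusive at n = 923; it does NOT by itself certify R_4(9) > 923.

E[X] = 1288430932418687114265/1180591620717411303424 ≈ 1.091343; E[X] ≥ 1; first-moment method inconclusive here.


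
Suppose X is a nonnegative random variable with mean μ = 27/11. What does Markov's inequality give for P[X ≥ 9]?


μ = E[X] = 27/11, a = 9.
Markov: P[X ≥ 9] ≤ μ/a = (27/11)/9 = 3/11.
Numerically: ≈ 0.273.
(Since a = 9 > μ = 2.455, the bound 3/11 is < 1 and informative.)

P[X ≥ 9] ≤ 3/11 ≈ 0.273.


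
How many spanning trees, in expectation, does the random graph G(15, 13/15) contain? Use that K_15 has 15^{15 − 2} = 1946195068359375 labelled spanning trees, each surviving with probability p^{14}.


K_15 has 15^{15 − 2} = 1946195068359375 labelled spanning trees.
For each such spanning tree H, let X_H = 1 if all 14 edges of H are present in G. Then P[X_H = 1] = p^{14} = (13/15)^{14} = 3937376385699289/29192926025390625.
By linearity of expectation: E[X] = Σ_H E[X_H] = 1946195068359375 · p^{14} = 1946195068359375 · 3937376385699289/29192926025390625 = 3937376385699289/15.
Numerically: E[X] ≈ 2.625e+14.

E[X] = 1946195068359375 · (13/15)^{14} = 3937376385699289/15 ≈ 2.625e+14.


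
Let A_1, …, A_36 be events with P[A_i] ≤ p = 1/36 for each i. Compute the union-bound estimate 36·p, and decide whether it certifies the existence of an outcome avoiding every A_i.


Union bound: P[∪_{i=1}^{36} A_i] ≤ Σ_i P[A_i] ≤ 36·p = 36·(1/36) = 1.
Numerically: 1 ≈ 1.0000.
Is 1 < 1? NO.
Since the bound 1 is ≥ 1, the union bound is uninformative here; it does NOT by itself certify existence.

36·p = 1 ≈ 1.0000; existence NOT certified by the union bound.


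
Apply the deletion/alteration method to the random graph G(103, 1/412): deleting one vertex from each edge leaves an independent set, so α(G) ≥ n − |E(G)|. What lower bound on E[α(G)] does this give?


E[|E(G)|] = C(103, 2)·p = 5253 · (1/412) = 51/4.
E[α(G)] ≥ n − E[|E(G)|] = 103 − 51/4 = 361/4.
Numerically: ≈ 90.2500.
(This is only a lower bound; the true E[α(G)] may be larger.)

E[α(G)] ≥ 361/4 ≈ 90.2500.


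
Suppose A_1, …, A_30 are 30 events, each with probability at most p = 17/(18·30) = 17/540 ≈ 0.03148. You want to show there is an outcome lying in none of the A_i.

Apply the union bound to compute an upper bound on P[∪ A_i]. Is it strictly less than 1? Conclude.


Union bound: P[∪_{i=1}^{30} A_i] ≤ Σ_i P[A_i] ≤ 30·p = 30·(17/540) = 17/18.
Numerically: 17/18 ≈ 0.94444.
Is 17/18 < 1? YES.
Since P[∪ A_i] ≤ 17/18 < 1, the complement has P[∩ A_i^c] ≥ 1 − 17/18 = 1/18 > 0, so some outcome avoids every A_i.

30·p = 17/18 ≈ 0.94444; existence CERTIFIED by the union bound.


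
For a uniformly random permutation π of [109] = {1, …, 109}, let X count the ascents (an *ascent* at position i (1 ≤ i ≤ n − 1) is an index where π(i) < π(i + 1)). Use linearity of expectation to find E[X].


Write X = Σ X_I over i = 1, …, 108, with X_I the indicator of one ascent.
There are 108 indicators.
For each fixed i, the pair (π(i), π(i+1)) is a uniformly random ordered pair of distinct values from {1, …, 109}; by symmetry P[π(i) < π(i+1)] = 1/2.
By linearity: E[X] = 108 · (1/2) = (109 − 1) · (1/2) = 54 ≈ 54.000.

E[X] = 54 = 54.000.


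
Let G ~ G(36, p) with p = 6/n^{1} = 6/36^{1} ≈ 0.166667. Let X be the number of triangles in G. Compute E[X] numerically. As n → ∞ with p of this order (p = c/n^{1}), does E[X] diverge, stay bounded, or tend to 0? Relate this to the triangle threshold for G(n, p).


Number of potential triangles: C(36, 3) = 7140.
Each occurs with probability p³ ≈ (0.166667)³ ≈ 4.62962963e-03.
By linearity: E[X] = C(36, 3)·p³ ≈ 7140 · 4.62962963e-03 ≈ 33.055556.
Here α = 1, so p = 6/n is exactly at the triangle threshold p ~ 1/n. Asymptotically E[X] → c³/6 = 6³/6 = 36 ≈ 36.000000, a bounded constant. In this regime the triangle count is asymptotically Poisson(c³/6).

E[X] ≈ 33.055556; in regime p = Θ(1/n^{1}) E[X] stays bounded (at the triangle threshold p ~ 1/n).


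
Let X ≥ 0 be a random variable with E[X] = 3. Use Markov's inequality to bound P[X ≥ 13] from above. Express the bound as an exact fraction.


μ = E[X] = 3, a = 13.
Markov: P[X ≥ 13] ≤ μ/a = (3)/13 = 3/13.
Numerically: ≈ 0.2308.
(Since a = 13 > μ = 3.0000, the bound 3/13 is < 1 and informative.)

P[X ≥ 13] ≤ 3/13 ≈ 0.2308.


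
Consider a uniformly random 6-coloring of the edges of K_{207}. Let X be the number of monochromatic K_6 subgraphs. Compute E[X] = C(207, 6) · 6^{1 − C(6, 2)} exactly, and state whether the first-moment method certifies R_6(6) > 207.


E[X] = C(207, 6) · 6^{1 − 15} = 101563230237 · 6^{−14} = 101563230237/78364164096.
As a reduced fraction: E[X] = 33854410079/26121388032 ≈ 1.2960.
Is E[X] < 1? NO.
Since E[X] ≥ 1, the first-moment bound is inconclusive at n = 207; it does NOT by itself certify R_6(6) > 207.

E[X] = 33854410079/26121388032 ≈ 1.2960; E[X] ≥ 1; first-moment method inconclusive here.


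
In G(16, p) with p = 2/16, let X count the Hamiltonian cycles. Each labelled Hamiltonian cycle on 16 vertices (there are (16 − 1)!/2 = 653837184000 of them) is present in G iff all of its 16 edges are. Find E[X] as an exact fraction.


K_16 has (16 − 1)!/2 = 653837184000 labelled Hamiltonian cycles.
For each such Hamiltonian cycle H, let X_H = 1 if all 16 edges of H are present in G. Then P[X_H = 1] = p^{16} = (1/8)^{16} = 1/281474976710656.
Summing the indicators: E[X] = Σ_H E[X_H] = 653837184000 · p^{16} = 653837184000 · 1/281474976710656 = 638512875/274877906944.
Numerically: E[X] ≈ 0.0023229.

E[X] = 653837184000 · (1/8)^{16} = 638512875/274877906944 ≈ 0.0023229.


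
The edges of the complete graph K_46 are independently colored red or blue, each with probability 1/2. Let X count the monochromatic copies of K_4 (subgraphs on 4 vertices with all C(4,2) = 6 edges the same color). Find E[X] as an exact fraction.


Let X = Σ_S X_S over the C(46, 4) = 163185 subsets S of size 4, where X_S = 1 if the K_4 on S is monochromatic.
For a fixed S, the K_4 on S has C(4, 2) = 6 edges. P[all 6 edges red] = (1/2)^6, and likewise for blue, so P[monochromatic] = 2·(1/2)^6 = 2^{1 − 6} = 1/32.
Summing: E[X] = C(46, 4) · 2^{1 − 6} = 163185 · 1/32 = 163185/32.
Numerically: E[X] ≈ 5099.5312.

E[X] = C(46,4)·2^(1−C(4,2)) = 163185/32 ≈ 5099.5312.


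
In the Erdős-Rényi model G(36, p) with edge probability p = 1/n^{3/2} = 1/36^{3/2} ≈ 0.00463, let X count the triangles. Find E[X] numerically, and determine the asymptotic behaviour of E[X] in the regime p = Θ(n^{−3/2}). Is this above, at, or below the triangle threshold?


Number of potential triangles: C(36, 3) = 7140.
Each occurs with probability p³ ≈ (0.00463)³ ≈ 9.92290e-08.
By linearity: E[X] = C(36, 3)·p³ ≈ 7140 · 9.92290e-08 ≈ 0.001.
Since α = 3/2 > 1, p = c/n^{3/2} = o(1/n) is below the triangle threshold p ~ 1/n. Asymptotically E[X] ~ (c³/6)·n^{3(1−α)} = (1³/6)·n^{-1.5} → 0, so by Markov's inequality G has no triangles w.h.p.

E[X] ≈ 0.001; in regime p = Θ(1/n^{3/2}) E[X] tends to 0 (below the triangle threshold p ~ 1/n).


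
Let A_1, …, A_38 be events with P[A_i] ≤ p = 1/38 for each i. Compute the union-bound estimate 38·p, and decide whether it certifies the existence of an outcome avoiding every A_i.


Union bound: P[∪_{i=1}^{38} A_i] ≤ Σ_i P[A_i] ≤ 38·p = 38·(1/38) = 1.
Numerically: 1 ≈ 1.0000.
Is 1 < 1? NO.
Since the bound 1 is ≥ 1, the union bound is uninformative here; it does NOT by itself certify existence.

38·p = 1 ≈ 1.0000; existence NOT certified by the union bound.


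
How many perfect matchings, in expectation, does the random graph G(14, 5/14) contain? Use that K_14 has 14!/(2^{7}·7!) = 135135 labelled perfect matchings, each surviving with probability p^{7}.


K_14 has 14!/(2^{7}·7!) = 135135 labelled perfect matchings.
For each such perfect matching H, let X_H = 1 if all 7 edges of H are present in G. Then P[X_H = 1] = p^{7} = (5/14)^{7} = 78125/105413504.
By linearity of expectation: E[X] = Σ_H E[X_H] = 135135 · p^{7} = 135135 · 78125/105413504 = 1508203125/15059072.
Numerically: E[X] ≈ 100.15.

E[X] = 135135 · (5/14)^{7} = 1508203125/15059072 ≈ 100.15.


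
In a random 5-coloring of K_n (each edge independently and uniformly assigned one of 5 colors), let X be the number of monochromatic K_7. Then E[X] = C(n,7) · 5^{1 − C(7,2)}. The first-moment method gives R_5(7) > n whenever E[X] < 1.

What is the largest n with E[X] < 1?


We need C(n, 7) · 5^{1 − 21} < 1, i.e. C(n, 7) < 5^{21 − 1} = 95367431640625.
Check values of n near the boundary:
  n = 336: C(336, 7) = 90079147136880; 90079147136880 < 95367431640625? YES
  n = 337: C(337, 7) = 91989916924632; 91989916924632 < 95367431640625? YES
  n = 338: C(338, 7) = 93935323022736; 93935323022736 < 95367431640625? YES
  n = 339: C(339, 7) = 95915887062372; 95915887062372 < 95367431640625? NO
  n = 340: C(340, 7) = 97932136940560; 97932136940560 < 95367431640625? NO
The largest n with C(n, 7) < 95367431640625 is n = 338 (where E[X] = 93935323022736/95367431640625 ≈ 0.9849833). Hence R_5(7) > 338, i.e. R_5(7) ≥ 339.

Largest n = 338; hence R_5(7) > 338.
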